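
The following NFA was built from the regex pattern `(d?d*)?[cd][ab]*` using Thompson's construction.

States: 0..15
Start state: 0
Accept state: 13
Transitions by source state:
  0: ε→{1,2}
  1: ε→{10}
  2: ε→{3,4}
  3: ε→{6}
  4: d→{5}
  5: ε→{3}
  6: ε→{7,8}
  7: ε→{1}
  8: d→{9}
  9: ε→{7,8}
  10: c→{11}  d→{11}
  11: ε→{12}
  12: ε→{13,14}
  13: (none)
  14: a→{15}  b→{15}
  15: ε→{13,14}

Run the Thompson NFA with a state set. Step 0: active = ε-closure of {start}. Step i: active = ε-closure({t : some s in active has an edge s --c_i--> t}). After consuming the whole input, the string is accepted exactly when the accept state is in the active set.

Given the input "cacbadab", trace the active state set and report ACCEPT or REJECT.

Answer: REJECT

Derivation:
initial (ε-close {0}): {0,1,2,3,4,6,7,8,10}
'c' @ 1: {11,12,13,14}  [accepting]
'a' @ 2: {13,14,15}  [accepting]
'c' @ 3: {}  — no active states
rest 'badab' ignored (set empty)
final: {}; accept 13 not in set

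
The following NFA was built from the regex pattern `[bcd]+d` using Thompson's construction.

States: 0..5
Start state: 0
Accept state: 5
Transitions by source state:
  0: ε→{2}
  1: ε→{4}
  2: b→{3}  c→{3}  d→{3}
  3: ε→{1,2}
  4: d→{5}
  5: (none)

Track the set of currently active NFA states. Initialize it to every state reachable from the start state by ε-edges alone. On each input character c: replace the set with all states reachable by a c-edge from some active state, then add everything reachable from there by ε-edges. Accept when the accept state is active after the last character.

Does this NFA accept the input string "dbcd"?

Answer: ACCEPT

Trace:
initial (ε-close {0}): {0,2}
'd' @ 1: {1,2,3,4}
'b' @ 2: {1,2,3,4}
'c' @ 3: {1,2,3,4}
'd' @ 4: {1,2,3,4,5}  [accepting]
end set {1,2,3,4,5} — state 5 in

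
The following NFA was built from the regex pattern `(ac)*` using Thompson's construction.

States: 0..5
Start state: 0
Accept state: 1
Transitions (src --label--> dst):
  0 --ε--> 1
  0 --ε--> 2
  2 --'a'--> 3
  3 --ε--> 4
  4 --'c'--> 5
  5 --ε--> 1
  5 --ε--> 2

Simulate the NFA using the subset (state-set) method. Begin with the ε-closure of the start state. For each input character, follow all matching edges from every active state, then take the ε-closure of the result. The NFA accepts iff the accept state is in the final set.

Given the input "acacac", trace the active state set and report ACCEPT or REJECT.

Answer: ACCEPT

Trace:
S₀ = ε-closure({0}) = {0,1,2}
'a' @ 1: {3,4}
'c' @ 2: {1,2,5}  [accepting]
'a' @ 3: {3,4}
'c' @ 4: {1,2,5}  [accepting]
'a' @ 5: {3,4}
'c' @ 6: {1,2,5}  [accepting]
final: {1,2,5}; accept 1 in set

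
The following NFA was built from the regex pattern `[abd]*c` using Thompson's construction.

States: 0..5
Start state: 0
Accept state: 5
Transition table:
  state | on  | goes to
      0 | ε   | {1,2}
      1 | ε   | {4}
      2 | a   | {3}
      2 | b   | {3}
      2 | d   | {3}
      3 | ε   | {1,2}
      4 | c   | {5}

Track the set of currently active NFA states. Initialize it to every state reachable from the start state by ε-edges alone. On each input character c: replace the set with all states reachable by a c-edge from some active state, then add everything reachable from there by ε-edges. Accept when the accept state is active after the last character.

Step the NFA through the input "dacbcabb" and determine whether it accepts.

Answer: REJECT

Steps:
initial (ε-close {0}): {0,1,2,4}
'd' @ 1: {1,2,3,4}
'a' @ 2: {1,2,3,4}
'c' @ 3: {5}  (accept∈set)
'b' @ 4: {}  — state set empty
rest 'cabb' ignored (set empty)
final: {}; accept 5 not in set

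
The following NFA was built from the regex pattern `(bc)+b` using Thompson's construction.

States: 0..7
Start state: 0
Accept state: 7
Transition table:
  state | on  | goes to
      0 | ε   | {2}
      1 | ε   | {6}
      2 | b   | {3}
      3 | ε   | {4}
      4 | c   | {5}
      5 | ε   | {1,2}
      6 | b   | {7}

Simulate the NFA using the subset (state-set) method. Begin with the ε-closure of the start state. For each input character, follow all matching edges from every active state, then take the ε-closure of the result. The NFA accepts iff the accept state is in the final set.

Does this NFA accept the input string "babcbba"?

Answer: REJECT

Derivation:
S₀ = ε-closure({0}) = {0,2}
'b' @ 1: {3,4}
'a' @ 2: {}  — state set empty
rest 'bcbba' ignored (set empty)
end set {} — state 7 not in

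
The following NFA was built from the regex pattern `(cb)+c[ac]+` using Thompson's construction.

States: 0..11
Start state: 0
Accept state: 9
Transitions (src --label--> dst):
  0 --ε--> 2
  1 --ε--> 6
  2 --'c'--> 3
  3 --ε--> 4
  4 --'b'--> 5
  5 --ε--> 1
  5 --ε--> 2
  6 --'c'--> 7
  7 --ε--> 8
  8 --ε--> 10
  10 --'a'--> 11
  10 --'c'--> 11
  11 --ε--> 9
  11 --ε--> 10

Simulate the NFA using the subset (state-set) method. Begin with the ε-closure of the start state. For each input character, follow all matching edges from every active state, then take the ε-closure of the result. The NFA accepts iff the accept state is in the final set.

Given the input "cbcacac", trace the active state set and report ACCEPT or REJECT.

Answer: ACCEPT

Trace:
S₀ = ε-closure({0}) = {0,2}
'c' @ 1: {3,4}
'b' @ 2: {1,2,5,6}
'c' @ 3: {3,4,7,8,10}
'a' @ 4: {9,10,11}  (accept∈set)
'c' @ 5: {9,10,11}  (accept∈set)
'a' @ 6: {9,10,11}  (accept∈set)
'c' @ 7: {9,10,11}  (accept∈set)
final: {9,10,11}; accept 9 in set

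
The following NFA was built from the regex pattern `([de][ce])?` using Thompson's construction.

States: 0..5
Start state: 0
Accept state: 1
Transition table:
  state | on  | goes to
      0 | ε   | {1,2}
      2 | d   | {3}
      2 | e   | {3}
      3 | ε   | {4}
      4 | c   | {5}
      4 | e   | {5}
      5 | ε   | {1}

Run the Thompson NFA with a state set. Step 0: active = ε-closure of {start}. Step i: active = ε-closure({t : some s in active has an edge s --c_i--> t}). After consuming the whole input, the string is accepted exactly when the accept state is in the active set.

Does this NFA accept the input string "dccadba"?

initial (ε-close {0}): {0,1,2}
'd' @ 1: {3,4}
'c' @ 2: {1,5}  ✓accept
'c' @ 3: {}  — state set empty
rest 'adba' ignored (set empty)
end set {} — state 1 not in

Answer: REJECT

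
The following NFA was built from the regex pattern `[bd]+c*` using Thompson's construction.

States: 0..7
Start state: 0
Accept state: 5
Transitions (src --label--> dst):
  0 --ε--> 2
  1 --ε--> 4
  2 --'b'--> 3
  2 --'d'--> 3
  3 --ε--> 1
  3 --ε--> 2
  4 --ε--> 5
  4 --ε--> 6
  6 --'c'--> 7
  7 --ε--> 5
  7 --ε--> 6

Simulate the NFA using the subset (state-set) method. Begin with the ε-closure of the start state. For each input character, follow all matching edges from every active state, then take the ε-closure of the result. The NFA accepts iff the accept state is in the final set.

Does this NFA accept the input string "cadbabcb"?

Answer: REJECT

Trace:
start: ε-closure({0}) = {0,2}
'c' @ 1: {}  — state set empty
rest 'adbabcb' ignored (set empty)
after full input: {}  (accept=5 not in)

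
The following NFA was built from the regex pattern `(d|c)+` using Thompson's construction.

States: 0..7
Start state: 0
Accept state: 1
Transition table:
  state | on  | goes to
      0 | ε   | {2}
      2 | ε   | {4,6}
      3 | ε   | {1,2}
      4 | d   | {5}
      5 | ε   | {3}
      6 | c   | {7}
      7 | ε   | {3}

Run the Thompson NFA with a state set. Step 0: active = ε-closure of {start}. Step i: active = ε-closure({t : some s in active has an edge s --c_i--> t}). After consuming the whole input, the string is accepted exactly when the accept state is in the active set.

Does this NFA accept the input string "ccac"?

Answer: REJECT

Steps:
initial (ε-close {0}): {0,2,4,6}
'c' @ 1: {1,2,3,4,6,7}  [accepting]
'c' @ 2: {1,2,3,4,6,7}  [accepting]
'a' @ 3: {}  — no active states
rest 'c' ignored (set empty)
after full input: {}  (accept=1 not in)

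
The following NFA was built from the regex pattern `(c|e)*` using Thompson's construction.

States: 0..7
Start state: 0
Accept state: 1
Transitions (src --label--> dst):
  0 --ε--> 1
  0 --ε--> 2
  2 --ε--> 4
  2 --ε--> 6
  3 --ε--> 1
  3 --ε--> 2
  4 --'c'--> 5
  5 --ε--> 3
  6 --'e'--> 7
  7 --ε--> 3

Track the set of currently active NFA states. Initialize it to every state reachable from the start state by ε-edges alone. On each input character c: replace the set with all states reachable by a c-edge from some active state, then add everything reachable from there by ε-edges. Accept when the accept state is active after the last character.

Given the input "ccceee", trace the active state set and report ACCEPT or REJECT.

S₀ = ε-closure({0}) = {0,1,2,4,6}
'c' @ 1: {1,2,3,4,5,6}  [accepting]
'c' @ 2: {1,2,3,4,5,6}  [accepting]
'c' @ 3: {1,2,3,4,5,6}  [accepting]
'e' @ 4: {1,2,3,4,6,7}  [accepting]
'e' @ 5: {1,2,3,4,6,7}  [accepting]
'e' @ 6: {1,2,3,4,6,7}  [accepting]
final: {1,2,3,4,6,7}; accept 1 in set

Answer: ACCEPT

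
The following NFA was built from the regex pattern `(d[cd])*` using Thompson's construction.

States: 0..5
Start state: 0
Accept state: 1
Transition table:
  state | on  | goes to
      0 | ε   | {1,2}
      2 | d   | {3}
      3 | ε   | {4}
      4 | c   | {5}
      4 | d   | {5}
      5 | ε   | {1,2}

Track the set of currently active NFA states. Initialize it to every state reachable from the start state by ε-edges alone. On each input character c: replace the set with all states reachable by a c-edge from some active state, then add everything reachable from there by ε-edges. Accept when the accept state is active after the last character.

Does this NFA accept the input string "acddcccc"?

initial (ε-close {0}): {0,1,2}
'a' @ 1: {}  — dead — no transitions
rest 'cddcccc' ignored (set empty)
after full input: {}  (accept=1 not in)

Answer: REJECT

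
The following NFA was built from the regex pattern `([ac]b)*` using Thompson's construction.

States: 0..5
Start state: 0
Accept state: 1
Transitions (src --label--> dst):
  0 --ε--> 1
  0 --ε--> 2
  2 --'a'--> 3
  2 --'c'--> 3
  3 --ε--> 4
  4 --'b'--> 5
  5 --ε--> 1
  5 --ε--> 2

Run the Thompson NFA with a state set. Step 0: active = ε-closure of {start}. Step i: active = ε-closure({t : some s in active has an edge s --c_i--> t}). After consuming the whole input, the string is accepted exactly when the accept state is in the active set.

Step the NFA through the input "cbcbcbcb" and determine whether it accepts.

S₀ = ε-closure({0}) = {0,1,2}
'c' @ 1: {3,4}
'b' @ 2: {1,2,5}  (accept∈set)
'c' @ 3: {3,4}
'b' @ 4: {1,2,5}  (accept∈set)
'c' @ 5: {3,4}
'b' @ 6: {1,2,5}  (accept∈set)
'c' @ 7: {3,4}
'b' @ 8: {1,2,5}  (accept∈set)
end set {1,2,5} — state 1 in

Answer: ACCEPT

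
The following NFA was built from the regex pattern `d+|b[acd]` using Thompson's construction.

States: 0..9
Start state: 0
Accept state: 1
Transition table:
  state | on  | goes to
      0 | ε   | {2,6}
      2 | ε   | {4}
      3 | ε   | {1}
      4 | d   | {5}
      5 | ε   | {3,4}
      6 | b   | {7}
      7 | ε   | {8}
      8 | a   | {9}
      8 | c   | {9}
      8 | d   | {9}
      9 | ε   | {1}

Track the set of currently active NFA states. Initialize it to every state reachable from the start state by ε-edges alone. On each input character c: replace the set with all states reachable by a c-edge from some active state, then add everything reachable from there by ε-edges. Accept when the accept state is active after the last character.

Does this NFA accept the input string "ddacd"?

Answer: REJECT

Steps:
initial (ε-close {0}): {0,2,4,6}
'd' @ 1: {1,3,4,5}  (accept∈set)
'd' @ 2: {1,3,4,5}  (accept∈set)
'a' @ 3: {}  — dead — no transitions
rest 'cd' ignored (set empty)
end set {} — state 1 not in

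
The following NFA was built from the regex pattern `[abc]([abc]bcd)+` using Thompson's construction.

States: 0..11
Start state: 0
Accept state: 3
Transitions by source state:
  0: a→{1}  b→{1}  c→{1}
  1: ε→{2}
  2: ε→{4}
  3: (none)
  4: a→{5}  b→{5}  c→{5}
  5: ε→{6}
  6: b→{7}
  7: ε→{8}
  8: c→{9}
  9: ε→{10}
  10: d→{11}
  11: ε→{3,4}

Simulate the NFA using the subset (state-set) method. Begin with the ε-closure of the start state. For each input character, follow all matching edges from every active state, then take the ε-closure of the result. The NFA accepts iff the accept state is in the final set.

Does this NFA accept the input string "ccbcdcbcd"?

Answer: ACCEPT

Trace:
start: ε-closure({0}) = {0}
'c' @ 1: {1,2,4}
'c' @ 2: {5,6}
'b' @ 3: {7,8}
'c' @ 4: {9,10}
'd' @ 5: {3,4,11}  (accept∈set)
'c' @ 6: {5,6}
'b' @ 7: {7,8}
'c' @ 8: {9,10}
'd' @ 9: {3,4,11}  (accept∈set)
after full input: {3,4,11}  (accept=3 in)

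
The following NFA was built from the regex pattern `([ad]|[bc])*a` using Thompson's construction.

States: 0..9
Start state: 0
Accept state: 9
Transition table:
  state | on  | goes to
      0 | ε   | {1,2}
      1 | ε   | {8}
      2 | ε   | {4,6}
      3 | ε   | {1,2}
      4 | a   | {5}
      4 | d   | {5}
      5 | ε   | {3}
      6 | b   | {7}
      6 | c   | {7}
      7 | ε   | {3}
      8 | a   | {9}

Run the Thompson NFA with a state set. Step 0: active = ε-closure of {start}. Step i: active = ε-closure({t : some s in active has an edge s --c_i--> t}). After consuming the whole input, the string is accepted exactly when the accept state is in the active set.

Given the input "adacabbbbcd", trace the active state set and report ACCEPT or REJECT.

Answer: REJECT

Steps:
start: ε-closure({0}) = {0,1,2,4,6,8}
'a' @ 1: {1,2,3,4,5,6,8,9}  [accepting]
'd' @ 2: {1,2,3,4,5,6,8}
'a' @ 3: {1,2,3,4,5,6,8,9}  [accepting]
'c' @ 4: {1,2,3,4,6,7,8}
'a' @ 5: {1,2,3,4,5,6,8,9}  [accepting]
'b' @ 6: {1,2,3,4,6,7,8}
'b' @ 7: {1,2,3,4,6,7,8}
'b' @ 8: {1,2,3,4,6,7,8}
'b' @ 9: {1,2,3,4,6,7,8}
'c' @ 10: {1,2,3,4,6,7,8}
'd' @ 11: {1,2,3,4,5,6,8}
final: {1,2,3,4,5,6,8}; accept 9 not in set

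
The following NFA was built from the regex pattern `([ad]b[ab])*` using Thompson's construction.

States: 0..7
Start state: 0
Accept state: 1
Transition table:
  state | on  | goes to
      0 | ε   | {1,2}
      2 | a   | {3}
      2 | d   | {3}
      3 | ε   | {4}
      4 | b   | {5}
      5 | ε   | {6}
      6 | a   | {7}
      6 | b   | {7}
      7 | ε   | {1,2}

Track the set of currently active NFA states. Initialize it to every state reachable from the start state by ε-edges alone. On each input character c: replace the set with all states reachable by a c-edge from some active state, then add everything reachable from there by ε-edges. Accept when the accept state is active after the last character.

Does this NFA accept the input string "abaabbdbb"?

Answer: ACCEPT

Trace:
start: ε-closure({0}) = {0,1,2}
'a' @ 1: {3,4}
'b' @ 2: {5,6}
'a' @ 3: {1,2,7}  ✓accept
'a' @ 4: {3,4}
'b' @ 5: {5,6}
'b' @ 6: {1,2,7}  ✓accept
'd' @ 7: {3,4}
'b' @ 8: {5,6}
'b' @ 9: {1,2,7}  ✓accept
after full input: {1,2,7}  (accept=1 in)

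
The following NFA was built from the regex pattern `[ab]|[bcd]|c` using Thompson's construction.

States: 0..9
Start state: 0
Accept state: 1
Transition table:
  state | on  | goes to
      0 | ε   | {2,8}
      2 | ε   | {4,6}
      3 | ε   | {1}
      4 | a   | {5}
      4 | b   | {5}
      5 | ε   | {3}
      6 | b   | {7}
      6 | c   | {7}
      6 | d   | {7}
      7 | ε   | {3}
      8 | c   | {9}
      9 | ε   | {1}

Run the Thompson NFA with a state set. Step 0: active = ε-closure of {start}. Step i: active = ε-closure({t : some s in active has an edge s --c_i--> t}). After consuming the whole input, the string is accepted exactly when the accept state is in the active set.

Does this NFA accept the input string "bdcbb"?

initial (ε-close {0}): {0,2,4,6,8}
'b' @ 1: {1,3,5,7}  (accept∈set)
'd' @ 2: {}  — state set empty
rest 'cbb' ignored (set empty)
final: {}; accept 1 not in set

Answer: REJECT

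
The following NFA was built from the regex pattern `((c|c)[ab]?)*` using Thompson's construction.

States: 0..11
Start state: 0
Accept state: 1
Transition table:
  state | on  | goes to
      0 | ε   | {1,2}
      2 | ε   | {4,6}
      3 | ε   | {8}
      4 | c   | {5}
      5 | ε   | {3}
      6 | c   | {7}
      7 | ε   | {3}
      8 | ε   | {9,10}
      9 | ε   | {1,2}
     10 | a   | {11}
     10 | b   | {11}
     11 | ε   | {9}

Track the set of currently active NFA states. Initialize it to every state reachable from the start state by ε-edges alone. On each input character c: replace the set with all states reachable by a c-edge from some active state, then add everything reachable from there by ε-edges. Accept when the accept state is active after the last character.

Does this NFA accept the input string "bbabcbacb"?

initial (ε-close {0}): {0,1,2,4,6}
'b' @ 1: {}  — no active states
rest 'babcbacb' ignored (set empty)
after full input: {}  (accept=1 not in)

Answer: REJECT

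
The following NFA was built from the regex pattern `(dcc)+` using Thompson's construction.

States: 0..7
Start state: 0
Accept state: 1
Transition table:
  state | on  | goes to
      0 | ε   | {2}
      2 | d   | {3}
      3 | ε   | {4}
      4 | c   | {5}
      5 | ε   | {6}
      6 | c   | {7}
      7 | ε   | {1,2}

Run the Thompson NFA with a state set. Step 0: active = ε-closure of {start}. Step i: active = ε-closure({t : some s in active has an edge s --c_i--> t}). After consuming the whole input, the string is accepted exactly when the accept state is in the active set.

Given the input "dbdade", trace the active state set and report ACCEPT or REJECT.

S₀ = ε-closure({0}) = {0,2}
'd' @ 1: {3,4}
'b' @ 2: {}  — no active states
rest 'dade' ignored (set empty)
end set {} — state 1 not in

Answer: REJECT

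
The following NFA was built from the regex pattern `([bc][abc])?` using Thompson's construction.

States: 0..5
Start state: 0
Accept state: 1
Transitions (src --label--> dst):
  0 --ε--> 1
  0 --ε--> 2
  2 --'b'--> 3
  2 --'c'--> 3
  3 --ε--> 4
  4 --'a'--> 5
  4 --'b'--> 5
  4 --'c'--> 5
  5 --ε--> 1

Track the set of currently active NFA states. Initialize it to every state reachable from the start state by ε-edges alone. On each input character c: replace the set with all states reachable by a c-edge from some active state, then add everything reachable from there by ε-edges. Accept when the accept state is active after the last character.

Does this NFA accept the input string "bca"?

start: ε-closure({0}) = {0,1,2}
'b' @ 1: {3,4}
'c' @ 2: {1,5}  [accepting]
'a' @ 3: {}  — dead — no transitions
end set {} — state 1 not in

Answer: REJECT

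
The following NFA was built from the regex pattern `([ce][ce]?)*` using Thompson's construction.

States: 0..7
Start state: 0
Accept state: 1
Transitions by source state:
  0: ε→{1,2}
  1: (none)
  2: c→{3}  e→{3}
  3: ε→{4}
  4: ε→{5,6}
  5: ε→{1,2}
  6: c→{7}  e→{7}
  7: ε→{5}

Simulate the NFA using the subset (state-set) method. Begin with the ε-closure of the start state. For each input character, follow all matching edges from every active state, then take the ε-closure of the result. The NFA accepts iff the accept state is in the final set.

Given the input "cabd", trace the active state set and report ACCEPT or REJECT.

start: ε-closure({0}) = {0,1,2}
'c' @ 1: {1,2,3,4,5,6}  [accepting]
'a' @ 2: {}  — state set empty
rest 'bd' ignored (set empty)
end set {} — state 1 not in

Answer: REJECT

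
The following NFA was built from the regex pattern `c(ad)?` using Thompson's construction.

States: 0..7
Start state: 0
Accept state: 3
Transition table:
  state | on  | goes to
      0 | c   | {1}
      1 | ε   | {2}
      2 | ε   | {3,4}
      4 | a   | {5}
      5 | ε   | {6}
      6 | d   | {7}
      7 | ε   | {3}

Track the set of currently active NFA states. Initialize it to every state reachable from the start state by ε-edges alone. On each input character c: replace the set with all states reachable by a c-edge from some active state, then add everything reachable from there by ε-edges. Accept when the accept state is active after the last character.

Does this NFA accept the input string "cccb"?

initial (ε-close {0}): {0}
'c' @ 1: {1,2,3,4}  (accept∈set)
'c' @ 2: {}  — dead — no transitions
rest 'cb' ignored (set empty)
end set {} — state 3 not in

Answer: REJECT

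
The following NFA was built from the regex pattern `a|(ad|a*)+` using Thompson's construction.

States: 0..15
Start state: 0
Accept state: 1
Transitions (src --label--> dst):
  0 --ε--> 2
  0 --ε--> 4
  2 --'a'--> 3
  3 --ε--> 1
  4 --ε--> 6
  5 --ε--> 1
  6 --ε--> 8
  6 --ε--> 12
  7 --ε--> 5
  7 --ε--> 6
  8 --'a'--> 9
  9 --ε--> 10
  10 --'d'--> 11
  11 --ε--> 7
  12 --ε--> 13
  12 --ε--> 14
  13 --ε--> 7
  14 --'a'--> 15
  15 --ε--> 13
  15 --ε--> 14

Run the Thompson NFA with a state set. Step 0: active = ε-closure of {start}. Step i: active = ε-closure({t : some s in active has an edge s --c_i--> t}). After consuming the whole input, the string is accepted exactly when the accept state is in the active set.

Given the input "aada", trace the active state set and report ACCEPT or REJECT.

start: ε-closure({0}) = {0,1,2,4,5,6,7,8,12,13,14}
'a' @ 1: {1,3,5,6,7,8,9,10,12,13,14,15}  [accepting]
'a' @ 2: {1,5,6,7,8,9,10,12,13,14,15}  [accepting]
'd' @ 3: {1,5,6,7,8,11,12,13,14}  [accepting]
'a' @ 4: {1,5,6,7,8,9,10,12,13,14,15}  [accepting]
after full input: {1,5,6,7,8,9,10,12,13,14,15}  (accept=1 in)

Answer: ACCEPT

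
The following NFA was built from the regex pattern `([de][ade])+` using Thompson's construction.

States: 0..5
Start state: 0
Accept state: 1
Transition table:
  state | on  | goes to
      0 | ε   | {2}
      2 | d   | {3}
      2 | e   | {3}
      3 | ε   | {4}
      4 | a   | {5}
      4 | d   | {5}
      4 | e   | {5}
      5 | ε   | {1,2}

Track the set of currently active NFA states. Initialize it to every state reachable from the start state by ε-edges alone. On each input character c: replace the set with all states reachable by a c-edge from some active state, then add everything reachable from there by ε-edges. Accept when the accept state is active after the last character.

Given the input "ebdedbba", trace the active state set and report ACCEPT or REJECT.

Answer: REJECT

Derivation:
initial (ε-close {0}): {0,2}
'e' @ 1: {3,4}
'b' @ 2: {}  — state set empty
rest 'dedbba' ignored (set empty)
after full input: {}  (accept=1 not in)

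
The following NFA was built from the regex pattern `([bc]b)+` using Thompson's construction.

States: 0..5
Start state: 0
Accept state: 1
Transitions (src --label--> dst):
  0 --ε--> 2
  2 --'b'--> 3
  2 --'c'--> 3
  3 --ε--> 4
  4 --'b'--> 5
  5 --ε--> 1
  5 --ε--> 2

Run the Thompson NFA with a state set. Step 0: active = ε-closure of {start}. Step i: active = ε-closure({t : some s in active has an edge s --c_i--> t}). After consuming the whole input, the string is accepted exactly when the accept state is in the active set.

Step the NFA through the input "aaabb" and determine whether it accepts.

initial (ε-close {0}): {0,2}
'a' @ 1: {}  — state set empty
rest 'aabb' ignored (set empty)
final: {}; accept 1 not in set

Answer: REJECT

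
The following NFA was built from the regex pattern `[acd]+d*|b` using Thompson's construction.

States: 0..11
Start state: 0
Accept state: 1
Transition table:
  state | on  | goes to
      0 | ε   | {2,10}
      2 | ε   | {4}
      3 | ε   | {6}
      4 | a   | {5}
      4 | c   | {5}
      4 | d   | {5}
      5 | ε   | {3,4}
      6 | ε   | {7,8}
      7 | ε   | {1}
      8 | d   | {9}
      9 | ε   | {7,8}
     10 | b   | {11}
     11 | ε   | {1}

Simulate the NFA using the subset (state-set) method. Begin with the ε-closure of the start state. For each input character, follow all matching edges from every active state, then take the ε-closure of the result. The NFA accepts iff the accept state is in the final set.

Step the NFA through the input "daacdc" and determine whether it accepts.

Answer: ACCEPT

Steps:
initial (ε-close {0}): {0,2,4,10}
'd' @ 1: {1,3,4,5,6,7,8}  ✓accept
'a' @ 2: {1,3,4,5,6,7,8}  ✓accept
'a' @ 3: {1,3,4,5,6,7,8}  ✓accept
'c' @ 4: {1,3,4,5,6,7,8}  ✓accept
'd' @ 5: {1,3,4,5,6,7,8,9}  ✓accept
'c' @ 6: {1,3,4,5,6,7,8}  ✓accept
end set {1,3,4,5,6,7,8} — state 1 in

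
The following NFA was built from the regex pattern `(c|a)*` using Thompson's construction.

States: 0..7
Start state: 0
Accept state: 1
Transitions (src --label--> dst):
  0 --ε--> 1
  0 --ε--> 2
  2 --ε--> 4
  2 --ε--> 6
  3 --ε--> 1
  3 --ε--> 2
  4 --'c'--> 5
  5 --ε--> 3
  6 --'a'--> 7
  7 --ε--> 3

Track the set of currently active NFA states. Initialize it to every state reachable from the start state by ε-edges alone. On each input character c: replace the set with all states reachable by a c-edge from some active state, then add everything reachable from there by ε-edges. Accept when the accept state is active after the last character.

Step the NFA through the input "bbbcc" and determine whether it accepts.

Answer: REJECT

Trace:
initial (ε-close {0}): {0,1,2,4,6}
'b' @ 1: {}  — dead — no transitions
rest 'bbcc' ignored (set empty)
after full input: {}  (accept=1 not in)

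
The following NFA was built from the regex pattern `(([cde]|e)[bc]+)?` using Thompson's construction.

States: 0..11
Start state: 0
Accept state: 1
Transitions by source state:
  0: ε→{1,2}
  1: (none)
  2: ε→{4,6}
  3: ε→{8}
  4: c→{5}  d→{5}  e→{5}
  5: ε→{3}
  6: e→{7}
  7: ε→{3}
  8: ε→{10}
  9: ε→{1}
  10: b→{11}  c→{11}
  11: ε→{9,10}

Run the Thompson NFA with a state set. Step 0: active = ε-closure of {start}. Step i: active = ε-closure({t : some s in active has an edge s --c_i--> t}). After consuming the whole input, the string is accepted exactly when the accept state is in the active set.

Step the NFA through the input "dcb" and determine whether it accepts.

Answer: ACCEPT

Steps:
start: ε-closure({0}) = {0,1,2,4,6}
'd' @ 1: {3,5,8,10}
'c' @ 2: {1,9,10,11}  [accepting]
'b' @ 3: {1,9,10,11}  [accepting]
after full input: {1,9,10,11}  (accept=1 in)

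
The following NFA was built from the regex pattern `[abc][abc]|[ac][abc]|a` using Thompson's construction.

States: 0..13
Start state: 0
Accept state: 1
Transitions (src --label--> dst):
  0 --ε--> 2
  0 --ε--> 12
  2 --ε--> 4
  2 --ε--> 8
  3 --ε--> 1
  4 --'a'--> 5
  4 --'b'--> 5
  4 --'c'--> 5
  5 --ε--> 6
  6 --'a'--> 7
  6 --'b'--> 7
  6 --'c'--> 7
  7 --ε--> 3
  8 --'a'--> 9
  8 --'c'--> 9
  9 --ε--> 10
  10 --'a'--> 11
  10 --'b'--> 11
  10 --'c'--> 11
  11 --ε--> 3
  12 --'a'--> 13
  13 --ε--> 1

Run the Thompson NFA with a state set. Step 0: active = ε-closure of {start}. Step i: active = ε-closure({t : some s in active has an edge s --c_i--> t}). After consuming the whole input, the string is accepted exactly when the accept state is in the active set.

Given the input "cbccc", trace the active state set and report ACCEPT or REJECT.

Answer: REJECT

Derivation:
initial (ε-close {0}): {0,2,4,8,12}
'c' @ 1: {5,6,9,10}
'b' @ 2: {1,3,7,11}  ✓accept
'c' @ 3: {}  — no active states
rest 'cc' ignored (set empty)
after full input: {}  (accept=1 not in)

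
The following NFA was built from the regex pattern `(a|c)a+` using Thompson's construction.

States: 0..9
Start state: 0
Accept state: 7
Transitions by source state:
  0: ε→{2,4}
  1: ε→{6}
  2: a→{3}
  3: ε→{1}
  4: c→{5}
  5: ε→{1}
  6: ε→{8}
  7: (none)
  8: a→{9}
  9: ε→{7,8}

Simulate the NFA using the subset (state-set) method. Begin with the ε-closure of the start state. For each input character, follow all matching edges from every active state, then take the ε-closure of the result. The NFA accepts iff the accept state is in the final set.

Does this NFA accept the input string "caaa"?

Answer: ACCEPT

Steps:
S₀ = ε-closure({0}) = {0,2,4}
'c' @ 1: {1,5,6,8}
'a' @ 2: {7,8,9}  [accepting]
'a' @ 3: {7,8,9}  [accepting]
'a' @ 4: {7,8,9}  [accepting]
final: {7,8,9}; accept 7 in set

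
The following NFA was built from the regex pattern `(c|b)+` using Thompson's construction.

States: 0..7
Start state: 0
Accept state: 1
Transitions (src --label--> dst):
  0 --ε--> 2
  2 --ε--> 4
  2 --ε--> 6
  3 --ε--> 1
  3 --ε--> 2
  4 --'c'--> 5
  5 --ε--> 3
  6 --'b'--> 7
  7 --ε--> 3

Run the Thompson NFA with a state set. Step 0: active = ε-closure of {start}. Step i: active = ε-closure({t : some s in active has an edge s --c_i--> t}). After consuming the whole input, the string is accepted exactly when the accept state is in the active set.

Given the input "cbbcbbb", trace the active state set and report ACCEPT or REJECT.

S₀ = ε-closure({0}) = {0,2,4,6}
'c' @ 1: {1,2,3,4,5,6}  (accept∈set)
'b' @ 2: {1,2,3,4,6,7}  (accept∈set)
'b' @ 3: {1,2,3,4,6,7}  (accept∈set)
'c' @ 4: {1,2,3,4,5,6}  (accept∈set)
'b' @ 5: {1,2,3,4,6,7}  (accept∈set)
'b' @ 6: {1,2,3,4,6,7}  (accept∈set)
'b' @ 7: {1,2,3,4,6,7}  (accept∈set)
final: {1,2,3,4,6,7}; accept 1 in set

Answer: ACCEPT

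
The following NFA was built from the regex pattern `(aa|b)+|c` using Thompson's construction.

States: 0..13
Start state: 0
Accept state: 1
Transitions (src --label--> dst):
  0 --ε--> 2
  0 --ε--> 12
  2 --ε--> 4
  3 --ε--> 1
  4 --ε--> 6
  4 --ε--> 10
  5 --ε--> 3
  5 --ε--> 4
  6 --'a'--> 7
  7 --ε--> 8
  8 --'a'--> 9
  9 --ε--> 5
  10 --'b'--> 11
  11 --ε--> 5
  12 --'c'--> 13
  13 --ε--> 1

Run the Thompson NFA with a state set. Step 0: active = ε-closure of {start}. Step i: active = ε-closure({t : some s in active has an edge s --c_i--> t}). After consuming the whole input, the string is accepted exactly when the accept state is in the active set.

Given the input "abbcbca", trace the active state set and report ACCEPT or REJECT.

Answer: REJECT

Derivation:
S₀ = ε-closure({0}) = {0,2,4,6,10,12}
'a' @ 1: {7,8}
'b' @ 2: {}  — dead — no transitions
rest 'bcbca' ignored (set empty)
end set {} — state 1 not in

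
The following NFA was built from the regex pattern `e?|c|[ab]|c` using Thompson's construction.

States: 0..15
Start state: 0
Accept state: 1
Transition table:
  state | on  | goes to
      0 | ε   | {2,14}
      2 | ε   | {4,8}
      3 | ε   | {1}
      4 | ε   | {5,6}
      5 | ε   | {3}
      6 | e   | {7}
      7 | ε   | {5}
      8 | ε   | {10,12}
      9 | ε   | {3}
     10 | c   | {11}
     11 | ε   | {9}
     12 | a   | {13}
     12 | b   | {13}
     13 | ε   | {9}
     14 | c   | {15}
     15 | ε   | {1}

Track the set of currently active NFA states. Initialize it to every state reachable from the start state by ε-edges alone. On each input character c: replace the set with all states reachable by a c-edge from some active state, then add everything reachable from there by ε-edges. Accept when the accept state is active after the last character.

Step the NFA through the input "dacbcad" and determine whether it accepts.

S₀ = ε-closure({0}) = {0,1,2,3,4,5,6,8,10,12,14}
'd' @ 1: {}  — state set empty
rest 'acbcad' ignored (set empty)
after full input: {}  (accept=1 not in)

Answer: REJECT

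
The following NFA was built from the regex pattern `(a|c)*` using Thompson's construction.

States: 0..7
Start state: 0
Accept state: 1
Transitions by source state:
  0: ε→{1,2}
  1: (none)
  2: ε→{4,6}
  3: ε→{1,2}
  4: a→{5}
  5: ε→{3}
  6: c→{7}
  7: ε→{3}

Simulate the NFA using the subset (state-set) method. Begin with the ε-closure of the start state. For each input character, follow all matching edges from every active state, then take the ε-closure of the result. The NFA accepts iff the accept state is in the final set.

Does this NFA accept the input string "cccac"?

Answer: ACCEPT

Derivation:
initial (ε-close {0}): {0,1,2,4,6}
'c' @ 1: {1,2,3,4,6,7}  ✓accept
'c' @ 2: {1,2,3,4,6,7}  ✓accept
'c' @ 3: {1,2,3,4,6,7}  ✓accept
'a' @ 4: {1,2,3,4,5,6}  ✓accept
'c' @ 5: {1,2,3,4,6,7}  ✓accept
final: {1,2,3,4,6,7}; accept 1 in set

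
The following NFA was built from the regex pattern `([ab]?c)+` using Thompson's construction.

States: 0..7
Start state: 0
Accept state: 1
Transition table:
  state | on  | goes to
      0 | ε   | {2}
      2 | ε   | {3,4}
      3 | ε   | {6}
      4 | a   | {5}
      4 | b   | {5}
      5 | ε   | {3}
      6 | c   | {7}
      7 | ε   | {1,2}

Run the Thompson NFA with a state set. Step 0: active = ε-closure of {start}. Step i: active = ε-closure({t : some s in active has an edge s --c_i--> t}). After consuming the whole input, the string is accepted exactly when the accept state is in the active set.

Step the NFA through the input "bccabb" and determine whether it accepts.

Answer: REJECT

Trace:
S₀ = ε-closure({0}) = {0,2,3,4,6}
'b' @ 1: {3,5,6}
'c' @ 2: {1,2,3,4,6,7}  ✓accept
'c' @ 3: {1,2,3,4,6,7}  ✓accept
'a' @ 4: {3,5,6}
'b' @ 5: {}  — dead — no transitions
rest 'b' ignored (set empty)
end set {} — state 1 not in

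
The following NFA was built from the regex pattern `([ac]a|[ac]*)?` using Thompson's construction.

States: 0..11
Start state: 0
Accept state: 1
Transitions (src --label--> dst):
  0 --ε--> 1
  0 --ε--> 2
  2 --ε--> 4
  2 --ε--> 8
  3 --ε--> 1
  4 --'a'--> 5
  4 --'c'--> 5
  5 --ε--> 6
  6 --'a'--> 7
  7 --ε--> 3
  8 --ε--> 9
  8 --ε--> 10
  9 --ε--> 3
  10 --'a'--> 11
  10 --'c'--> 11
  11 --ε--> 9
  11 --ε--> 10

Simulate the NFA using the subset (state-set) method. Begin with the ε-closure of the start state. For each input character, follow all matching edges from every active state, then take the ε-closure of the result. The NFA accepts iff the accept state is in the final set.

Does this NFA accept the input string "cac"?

initial (ε-close {0}): {0,1,2,3,4,8,9,10}
'c' @ 1: {1,3,5,6,9,10,11}  [accepting]
'a' @ 2: {1,3,7,9,10,11}  [accepting]
'c' @ 3: {1,3,9,10,11}  [accepting]
after full input: {1,3,9,10,11}  (accept=1 in)

Answer: ACCEPT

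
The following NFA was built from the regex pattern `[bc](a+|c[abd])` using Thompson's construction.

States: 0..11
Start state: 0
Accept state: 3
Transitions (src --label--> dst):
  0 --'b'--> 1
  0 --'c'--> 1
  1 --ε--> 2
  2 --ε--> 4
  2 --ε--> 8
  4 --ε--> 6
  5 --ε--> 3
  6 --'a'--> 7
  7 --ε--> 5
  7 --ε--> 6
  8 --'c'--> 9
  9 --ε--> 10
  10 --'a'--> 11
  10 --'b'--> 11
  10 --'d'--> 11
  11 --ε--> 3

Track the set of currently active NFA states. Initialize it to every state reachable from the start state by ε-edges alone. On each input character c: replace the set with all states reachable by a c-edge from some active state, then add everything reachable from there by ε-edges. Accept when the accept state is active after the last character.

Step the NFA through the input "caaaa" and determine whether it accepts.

Answer: ACCEPT

Steps:
start: ε-closure({0}) = {0}
'c' @ 1: {1,2,4,6,8}
'a' @ 2: {3,5,6,7}  (accept∈set)
'a' @ 3: {3,5,6,7}  (accept∈set)
'a' @ 4: {3,5,6,7}  (accept∈set)
'a' @ 5: {3,5,6,7}  (accept∈set)
after full input: {3,5,6,7}  (accept=3 in)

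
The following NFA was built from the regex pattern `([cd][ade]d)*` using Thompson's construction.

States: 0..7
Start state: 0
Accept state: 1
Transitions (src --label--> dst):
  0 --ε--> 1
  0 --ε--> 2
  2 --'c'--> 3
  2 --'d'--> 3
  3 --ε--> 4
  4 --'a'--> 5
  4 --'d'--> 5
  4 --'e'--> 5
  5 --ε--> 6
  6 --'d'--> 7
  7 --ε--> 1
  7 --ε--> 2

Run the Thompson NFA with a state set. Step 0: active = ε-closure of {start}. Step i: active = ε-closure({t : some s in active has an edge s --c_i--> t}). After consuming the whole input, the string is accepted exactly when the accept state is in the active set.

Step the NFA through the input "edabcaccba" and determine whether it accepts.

Answer: REJECT

Derivation:
start: ε-closure({0}) = {0,1,2}
'e' @ 1: {}  — state set empty
rest 'dabcaccba' ignored (set empty)
after full input: {}  (accept=1 not in)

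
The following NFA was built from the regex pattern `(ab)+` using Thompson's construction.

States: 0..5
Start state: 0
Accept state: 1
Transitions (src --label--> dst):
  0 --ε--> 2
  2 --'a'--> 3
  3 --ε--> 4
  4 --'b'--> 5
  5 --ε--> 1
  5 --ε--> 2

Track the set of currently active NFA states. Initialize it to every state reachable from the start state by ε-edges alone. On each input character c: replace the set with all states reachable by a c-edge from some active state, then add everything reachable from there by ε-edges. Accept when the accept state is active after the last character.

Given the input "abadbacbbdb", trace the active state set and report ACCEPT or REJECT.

initial (ε-close {0}): {0,2}
'a' @ 1: {3,4}
'b' @ 2: {1,2,5}  (accept∈set)
'a' @ 3: {3,4}
'd' @ 4: {}  — state set empty
rest 'bacbbdb' ignored (set empty)
after full input: {}  (accept=1 not in)

Answer: REJECT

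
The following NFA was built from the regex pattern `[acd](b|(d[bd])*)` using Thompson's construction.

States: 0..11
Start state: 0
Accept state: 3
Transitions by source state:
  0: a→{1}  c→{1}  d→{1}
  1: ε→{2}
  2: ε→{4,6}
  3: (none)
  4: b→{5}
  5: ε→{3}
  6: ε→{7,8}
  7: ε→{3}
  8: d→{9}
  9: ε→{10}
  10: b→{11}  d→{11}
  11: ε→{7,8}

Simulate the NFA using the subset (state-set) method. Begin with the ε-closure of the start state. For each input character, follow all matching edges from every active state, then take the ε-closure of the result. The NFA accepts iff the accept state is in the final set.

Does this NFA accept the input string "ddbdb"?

initial (ε-close {0}): {0}
'd' @ 1: {1,2,3,4,6,7,8}  ✓accept
'd' @ 2: {9,10}
'b' @ 3: {3,7,8,11}  ✓accept
'd' @ 4: {9,10}
'b' @ 5: {3,7,8,11}  ✓accept
final: {3,7,8,11}; accept 3 in set

Answer: ACCEPT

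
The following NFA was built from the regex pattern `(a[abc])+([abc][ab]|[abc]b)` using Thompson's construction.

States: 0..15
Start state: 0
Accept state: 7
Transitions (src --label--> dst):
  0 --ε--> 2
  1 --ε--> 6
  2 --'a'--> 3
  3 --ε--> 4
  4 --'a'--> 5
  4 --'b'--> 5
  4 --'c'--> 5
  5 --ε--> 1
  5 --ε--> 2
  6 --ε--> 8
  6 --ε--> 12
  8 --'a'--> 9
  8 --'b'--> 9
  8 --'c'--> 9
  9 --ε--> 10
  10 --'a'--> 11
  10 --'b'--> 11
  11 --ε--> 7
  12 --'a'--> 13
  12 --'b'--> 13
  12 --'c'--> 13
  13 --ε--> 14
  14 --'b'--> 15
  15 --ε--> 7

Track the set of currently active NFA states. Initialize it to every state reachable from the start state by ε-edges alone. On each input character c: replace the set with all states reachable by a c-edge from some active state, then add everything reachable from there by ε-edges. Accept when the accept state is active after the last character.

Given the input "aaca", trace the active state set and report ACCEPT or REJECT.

Answer: ACCEPT

Steps:
S₀ = ε-closure({0}) = {0,2}
'a' @ 1: {3,4}
'a' @ 2: {1,2,5,6,8,12}
'c' @ 3: {9,10,13,14}
'a' @ 4: {7,11}  ✓accept
end set {7,11} — state 7 in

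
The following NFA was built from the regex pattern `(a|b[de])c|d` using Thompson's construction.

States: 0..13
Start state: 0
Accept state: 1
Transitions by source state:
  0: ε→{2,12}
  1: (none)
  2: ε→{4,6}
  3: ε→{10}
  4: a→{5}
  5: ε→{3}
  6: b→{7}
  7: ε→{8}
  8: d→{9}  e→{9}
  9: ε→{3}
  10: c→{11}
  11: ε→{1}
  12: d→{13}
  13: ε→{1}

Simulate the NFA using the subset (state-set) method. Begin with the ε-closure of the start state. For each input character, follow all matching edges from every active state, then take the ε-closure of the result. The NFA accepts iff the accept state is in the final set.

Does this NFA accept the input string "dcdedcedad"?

Answer: REJECT

Derivation:
initial (ε-close {0}): {0,2,4,6,12}
'd' @ 1: {1,13}  ✓accept
'c' @ 2: {}  — dead — no transitions
rest 'dedcedad' ignored (set empty)
final: {}; accept 1 not in set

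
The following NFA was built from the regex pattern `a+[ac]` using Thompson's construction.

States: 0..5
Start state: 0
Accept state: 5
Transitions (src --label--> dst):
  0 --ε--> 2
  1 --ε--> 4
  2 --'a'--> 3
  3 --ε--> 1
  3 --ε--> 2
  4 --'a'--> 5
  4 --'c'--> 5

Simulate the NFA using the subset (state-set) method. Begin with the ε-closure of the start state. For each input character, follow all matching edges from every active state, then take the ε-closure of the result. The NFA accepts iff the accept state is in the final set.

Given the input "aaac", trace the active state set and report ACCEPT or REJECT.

Answer: ACCEPT

Derivation:
S₀ = ε-closure({0}) = {0,2}
'a' @ 1: {1,2,3,4}
'a' @ 2: {1,2,3,4,5}  (accept∈set)
'a' @ 3: {1,2,3,4,5}  (accept∈set)
'c' @ 4: {5}  (accept∈set)
final: {5}; accept 5 in set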